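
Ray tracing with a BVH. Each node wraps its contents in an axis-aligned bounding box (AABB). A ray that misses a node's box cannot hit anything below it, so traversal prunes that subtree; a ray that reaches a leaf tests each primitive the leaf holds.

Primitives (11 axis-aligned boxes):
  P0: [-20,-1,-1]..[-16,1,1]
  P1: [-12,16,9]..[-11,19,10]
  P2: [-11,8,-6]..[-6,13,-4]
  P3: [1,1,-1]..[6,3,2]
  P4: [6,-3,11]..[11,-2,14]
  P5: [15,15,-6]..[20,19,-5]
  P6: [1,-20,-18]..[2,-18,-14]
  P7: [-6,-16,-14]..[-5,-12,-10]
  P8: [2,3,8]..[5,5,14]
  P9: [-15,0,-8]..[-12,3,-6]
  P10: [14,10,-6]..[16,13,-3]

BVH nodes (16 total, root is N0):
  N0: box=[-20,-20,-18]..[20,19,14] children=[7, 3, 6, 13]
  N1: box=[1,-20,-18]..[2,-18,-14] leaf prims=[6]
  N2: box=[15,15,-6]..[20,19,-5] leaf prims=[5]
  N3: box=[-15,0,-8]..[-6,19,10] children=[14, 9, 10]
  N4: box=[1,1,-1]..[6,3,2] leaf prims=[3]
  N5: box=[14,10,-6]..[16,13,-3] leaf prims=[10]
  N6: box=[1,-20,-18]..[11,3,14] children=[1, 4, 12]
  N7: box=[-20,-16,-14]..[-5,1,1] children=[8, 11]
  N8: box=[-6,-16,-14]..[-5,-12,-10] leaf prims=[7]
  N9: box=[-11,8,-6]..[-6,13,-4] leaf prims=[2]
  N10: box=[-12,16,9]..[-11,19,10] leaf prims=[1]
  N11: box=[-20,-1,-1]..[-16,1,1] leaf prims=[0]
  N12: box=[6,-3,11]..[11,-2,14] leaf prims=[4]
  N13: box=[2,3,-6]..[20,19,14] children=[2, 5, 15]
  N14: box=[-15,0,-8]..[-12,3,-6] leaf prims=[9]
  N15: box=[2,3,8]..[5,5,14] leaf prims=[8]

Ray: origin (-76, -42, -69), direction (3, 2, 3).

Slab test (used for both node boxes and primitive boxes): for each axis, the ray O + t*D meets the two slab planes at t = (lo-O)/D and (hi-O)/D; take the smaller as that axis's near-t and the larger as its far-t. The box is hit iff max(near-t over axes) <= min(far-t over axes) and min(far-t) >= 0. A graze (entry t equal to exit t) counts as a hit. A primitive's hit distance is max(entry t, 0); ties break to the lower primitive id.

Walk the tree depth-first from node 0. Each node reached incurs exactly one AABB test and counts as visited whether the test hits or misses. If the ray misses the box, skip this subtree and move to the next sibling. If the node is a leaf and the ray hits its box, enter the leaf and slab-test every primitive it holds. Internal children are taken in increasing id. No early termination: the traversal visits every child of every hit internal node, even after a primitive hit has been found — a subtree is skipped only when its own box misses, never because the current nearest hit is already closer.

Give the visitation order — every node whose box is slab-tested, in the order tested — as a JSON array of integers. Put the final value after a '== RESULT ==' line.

Walk:
N0 x:[56/3,32] y:[11,61/2] z:[17,83/3] -> hit [56/3,83/3], descend [3, 6, 7, 13]
  N3 x:[61/3,70/3] y:[21,61/2] z:[61/3,79/3] -> hit [21,70/3], descend [9, 10, 14]
    N9 x:[65/3,70/3] y:[25,55/2] z:[21,65/3] -> miss, prune
    N10 x:[64/3,65/3] y:[29,61/2] z:[26,79/3] -> miss, prune
    N14 x:[61/3,64/3] y:[21,45/2] z:[61/3,21] -> hit [21,21] leaf, test {P9@t=21}
  N6 x:[77/3,29] y:[11,45/2] z:[17,83/3] -> miss, prune
  N7 x:[56/3,71/3] y:[13,43/2] z:[55/3,70/3] -> hit [56/3,43/2], descend [8, 11]
    N8 x:[70/3,71/3] y:[13,15] z:[55/3,59/3] -> miss, prune
    N11 x:[56/3,20] y:[41/2,43/2] z:[68/3,70/3] -> miss, prune
  N13 x:[26,32] y:[45/2,61/2] z:[21,83/3] -> hit [26,83/3], descend [2, 5, 15]
    N2 x:[91/3,32] y:[57/2,61/2] z:[21,64/3] -> miss, prune
    N5 x:[30,92/3] y:[26,55/2] z:[21,22] -> miss, prune
    N15 x:[26,27] y:[45/2,47/2] z:[77/3,83/3] -> miss, prune

Visited [0, 3, 9, 10, 14, 6, 7, 8, 11, 13, 2, 5, 15]. Tests: 13 box, 1 leaf. Nearest: P9.

== RESULT ==
[0, 3, 9, 10, 14, 6, 7, 8, 11, 13, 2, 5, 15]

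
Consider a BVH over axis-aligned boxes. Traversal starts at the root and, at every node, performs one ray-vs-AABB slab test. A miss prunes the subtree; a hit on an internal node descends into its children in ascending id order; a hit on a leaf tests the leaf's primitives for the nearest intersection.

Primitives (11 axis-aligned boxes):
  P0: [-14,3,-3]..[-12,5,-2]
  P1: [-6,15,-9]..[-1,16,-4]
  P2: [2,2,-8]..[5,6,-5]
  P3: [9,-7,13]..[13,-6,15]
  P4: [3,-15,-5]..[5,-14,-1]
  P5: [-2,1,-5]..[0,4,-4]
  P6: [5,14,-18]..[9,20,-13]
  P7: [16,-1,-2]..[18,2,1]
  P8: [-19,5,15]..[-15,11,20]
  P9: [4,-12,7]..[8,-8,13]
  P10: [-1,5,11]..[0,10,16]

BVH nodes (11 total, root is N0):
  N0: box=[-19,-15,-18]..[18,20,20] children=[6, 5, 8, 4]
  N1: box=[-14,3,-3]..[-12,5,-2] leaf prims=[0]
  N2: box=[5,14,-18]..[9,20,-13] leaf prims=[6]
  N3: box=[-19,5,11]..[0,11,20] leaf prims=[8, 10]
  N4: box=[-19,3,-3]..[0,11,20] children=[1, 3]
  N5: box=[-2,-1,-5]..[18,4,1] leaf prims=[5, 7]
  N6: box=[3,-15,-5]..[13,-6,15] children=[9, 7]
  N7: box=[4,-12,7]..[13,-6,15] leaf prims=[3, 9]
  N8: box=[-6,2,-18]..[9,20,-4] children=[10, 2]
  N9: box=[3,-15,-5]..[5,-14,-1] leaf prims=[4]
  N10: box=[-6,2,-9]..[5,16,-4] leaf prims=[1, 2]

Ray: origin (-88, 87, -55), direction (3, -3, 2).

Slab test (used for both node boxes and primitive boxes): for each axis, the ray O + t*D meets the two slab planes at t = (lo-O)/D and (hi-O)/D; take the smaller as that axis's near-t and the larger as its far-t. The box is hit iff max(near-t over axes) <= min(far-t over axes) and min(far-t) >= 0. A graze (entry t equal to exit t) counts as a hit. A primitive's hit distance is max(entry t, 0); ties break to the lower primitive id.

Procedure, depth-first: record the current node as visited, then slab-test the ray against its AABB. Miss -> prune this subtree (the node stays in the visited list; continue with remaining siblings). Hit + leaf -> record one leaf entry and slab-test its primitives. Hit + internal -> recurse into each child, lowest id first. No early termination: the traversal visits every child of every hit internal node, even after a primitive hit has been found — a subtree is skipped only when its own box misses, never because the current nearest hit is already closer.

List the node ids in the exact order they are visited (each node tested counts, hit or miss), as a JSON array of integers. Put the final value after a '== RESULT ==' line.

Trace the traversal:
N0 x:[23,106/3] y:[67/3,34] z:[37/2,75/2] -> hit [23,34], descend [4, 5, 6, 8]
  N4 x:[23,88/3] y:[76/3,28] z:[26,75/2] -> hit [26,28], descend [1, 3]
    N1 x:[74/3,76/3] y:[82/3,28] z:[26,53/2] -> miss, prune
    N3 x:[23,88/3] y:[76/3,82/3] z:[33,75/2] -> miss, prune
  N5 x:[86/3,106/3] y:[83/3,88/3] z:[25,28] -> miss, prune
  N6 x:[91/3,101/3] y:[31,34] z:[25,35] -> hit [31,101/3], descend [7, 9]
    N7 x:[92/3,101/3] y:[31,33] z:[31,35] -> hit [31,33] leaf, test {P3(miss), P9@t=95/3}
    N9 x:[91/3,31] y:[101/3,34] z:[25,27] -> miss, prune
  N8 x:[82/3,97/3] y:[67/3,85/3] z:[37/2,51/2] -> miss, prune

9 AABB tests over nodes [0, 4, 1, 3, 5, 6, 7, 9, 8]; 1 leaf entered; closest P9.

== RESULT ==
[0, 4, 1, 3, 5, 6, 7, 9, 8]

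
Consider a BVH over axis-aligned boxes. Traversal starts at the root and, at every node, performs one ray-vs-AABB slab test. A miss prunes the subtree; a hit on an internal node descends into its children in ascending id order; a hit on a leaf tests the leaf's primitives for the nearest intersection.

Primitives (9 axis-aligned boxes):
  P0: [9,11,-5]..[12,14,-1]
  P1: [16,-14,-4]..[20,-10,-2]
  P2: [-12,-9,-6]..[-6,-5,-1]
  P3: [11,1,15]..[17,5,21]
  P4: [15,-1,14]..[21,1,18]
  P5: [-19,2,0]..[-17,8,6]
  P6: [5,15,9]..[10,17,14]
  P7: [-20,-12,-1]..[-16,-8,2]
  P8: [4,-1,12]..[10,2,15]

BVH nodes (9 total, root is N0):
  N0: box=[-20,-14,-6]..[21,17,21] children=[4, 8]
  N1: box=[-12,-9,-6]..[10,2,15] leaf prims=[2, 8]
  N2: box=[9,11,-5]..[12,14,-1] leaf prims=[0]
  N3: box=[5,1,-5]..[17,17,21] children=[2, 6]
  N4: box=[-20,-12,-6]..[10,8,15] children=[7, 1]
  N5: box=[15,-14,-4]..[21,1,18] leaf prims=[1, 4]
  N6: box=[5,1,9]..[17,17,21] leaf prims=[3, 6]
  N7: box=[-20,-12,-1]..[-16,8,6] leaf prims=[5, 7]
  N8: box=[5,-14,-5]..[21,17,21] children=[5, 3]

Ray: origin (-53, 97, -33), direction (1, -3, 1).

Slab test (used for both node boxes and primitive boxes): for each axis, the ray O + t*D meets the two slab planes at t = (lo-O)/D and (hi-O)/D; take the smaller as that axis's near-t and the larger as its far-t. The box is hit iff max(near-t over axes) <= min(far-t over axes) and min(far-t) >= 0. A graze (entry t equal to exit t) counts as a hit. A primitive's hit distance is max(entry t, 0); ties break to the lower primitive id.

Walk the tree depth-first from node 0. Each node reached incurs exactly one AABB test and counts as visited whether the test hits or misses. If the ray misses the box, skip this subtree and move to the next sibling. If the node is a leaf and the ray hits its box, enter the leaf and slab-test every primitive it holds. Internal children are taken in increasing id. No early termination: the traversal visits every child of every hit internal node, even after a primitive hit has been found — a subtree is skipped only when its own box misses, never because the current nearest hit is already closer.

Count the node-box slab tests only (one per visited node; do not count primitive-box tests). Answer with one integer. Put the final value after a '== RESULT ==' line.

Trace the traversal:
N0 x:[33,74] y:[80/3,37] z:[27,54] -> hit [33,37], descend [4, 8]
  N4 x:[33,63] y:[89/3,109/3] z:[27,48] -> hit [33,109/3], descend [1, 7]
    N1 x:[41,63] y:[95/3,106/3] z:[27,48] -> miss, prune
    N7 x:[33,37] y:[89/3,109/3] z:[32,39] -> hit [33,109/3] leaf, test {P5(miss), P7@t=35}
  N8 x:[58,74] y:[80/3,37] z:[28,54] -> miss, prune

5 AABB tests over nodes [0, 4, 1, 7, 8]; 1 leaf entered; closest P7.

== RESULT ==
5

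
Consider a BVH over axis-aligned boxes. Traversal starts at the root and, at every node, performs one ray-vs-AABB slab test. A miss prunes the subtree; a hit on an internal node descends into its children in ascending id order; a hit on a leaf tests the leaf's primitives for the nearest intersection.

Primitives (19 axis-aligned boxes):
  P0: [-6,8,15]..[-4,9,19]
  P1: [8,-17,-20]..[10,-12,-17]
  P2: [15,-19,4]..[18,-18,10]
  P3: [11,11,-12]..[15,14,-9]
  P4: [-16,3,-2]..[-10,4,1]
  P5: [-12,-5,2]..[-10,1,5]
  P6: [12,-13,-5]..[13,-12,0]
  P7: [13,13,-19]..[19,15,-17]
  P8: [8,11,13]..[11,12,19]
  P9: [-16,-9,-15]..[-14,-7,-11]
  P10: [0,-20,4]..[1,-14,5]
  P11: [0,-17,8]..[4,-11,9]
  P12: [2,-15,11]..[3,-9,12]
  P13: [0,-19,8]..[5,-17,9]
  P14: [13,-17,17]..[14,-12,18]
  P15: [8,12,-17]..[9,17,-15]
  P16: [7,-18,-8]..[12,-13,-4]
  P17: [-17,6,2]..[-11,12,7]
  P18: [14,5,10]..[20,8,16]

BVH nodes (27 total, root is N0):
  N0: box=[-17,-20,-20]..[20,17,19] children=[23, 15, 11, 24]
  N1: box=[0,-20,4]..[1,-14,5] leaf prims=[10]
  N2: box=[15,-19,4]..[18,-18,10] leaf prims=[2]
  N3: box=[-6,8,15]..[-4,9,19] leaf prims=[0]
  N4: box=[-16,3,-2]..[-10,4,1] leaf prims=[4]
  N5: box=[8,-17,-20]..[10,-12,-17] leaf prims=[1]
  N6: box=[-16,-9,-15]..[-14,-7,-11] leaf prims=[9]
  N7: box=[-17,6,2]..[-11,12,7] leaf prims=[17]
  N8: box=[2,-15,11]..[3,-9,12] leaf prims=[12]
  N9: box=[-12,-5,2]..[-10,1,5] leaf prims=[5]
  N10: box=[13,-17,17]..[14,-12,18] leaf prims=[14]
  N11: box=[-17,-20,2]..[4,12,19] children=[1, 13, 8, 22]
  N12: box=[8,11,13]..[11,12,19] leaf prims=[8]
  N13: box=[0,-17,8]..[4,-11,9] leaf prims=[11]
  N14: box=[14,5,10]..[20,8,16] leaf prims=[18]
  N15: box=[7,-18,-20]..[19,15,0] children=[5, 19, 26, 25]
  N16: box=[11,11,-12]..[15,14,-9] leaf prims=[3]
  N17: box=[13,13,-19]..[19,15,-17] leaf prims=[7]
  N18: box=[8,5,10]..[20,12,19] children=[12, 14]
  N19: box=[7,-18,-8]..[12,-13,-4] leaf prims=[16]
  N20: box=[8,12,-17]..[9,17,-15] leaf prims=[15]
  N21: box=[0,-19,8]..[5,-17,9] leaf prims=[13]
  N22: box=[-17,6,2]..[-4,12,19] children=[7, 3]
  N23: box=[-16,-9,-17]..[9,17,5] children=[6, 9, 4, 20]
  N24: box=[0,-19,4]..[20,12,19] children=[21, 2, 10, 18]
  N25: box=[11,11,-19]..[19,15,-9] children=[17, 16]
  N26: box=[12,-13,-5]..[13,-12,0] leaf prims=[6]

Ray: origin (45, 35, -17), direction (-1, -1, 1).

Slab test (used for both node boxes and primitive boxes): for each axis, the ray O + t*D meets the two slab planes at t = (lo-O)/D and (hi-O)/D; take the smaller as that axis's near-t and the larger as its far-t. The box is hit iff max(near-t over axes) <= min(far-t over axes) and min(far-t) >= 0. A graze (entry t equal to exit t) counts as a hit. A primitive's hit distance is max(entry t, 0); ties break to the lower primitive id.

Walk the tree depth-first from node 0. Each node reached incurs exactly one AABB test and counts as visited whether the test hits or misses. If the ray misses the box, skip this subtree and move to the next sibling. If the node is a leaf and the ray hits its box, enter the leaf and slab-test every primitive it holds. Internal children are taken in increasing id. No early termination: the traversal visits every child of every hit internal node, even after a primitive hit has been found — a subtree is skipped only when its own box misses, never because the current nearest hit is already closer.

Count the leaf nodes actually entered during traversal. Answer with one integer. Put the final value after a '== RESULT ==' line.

Trace the traversal:
N0 x:[25,62] y:[18,55] z:[-3,36] -> hit [25,36], descend [11, 15, 23, 24]
  N11 x:[41,62] y:[23,55] z:[19,36] -> miss, prune
  N15 x:[26,38] y:[20,53] z:[-3,17] -> miss, prune
  N23 x:[36,61] y:[18,44] z:[0,22] -> miss, prune
  N24 x:[25,45] y:[23,54] z:[21,36] -> hit [25,36], descend [2, 10, 18, 21]
    N2 x:[27,30] y:[53,54] z:[21,27] -> miss, prune
    N10 x:[31,32] y:[47,52] z:[34,35] -> miss, prune
    N18 x:[25,37] y:[23,30] z:[27,36] -> hit [27,30], descend [12, 14]
      N12 x:[34,37] y:[23,24] z:[30,36] -> miss, prune
      N14 x:[25,31] y:[27,30] z:[27,33] -> hit [27,30] leaf, test {P18@t=27}
    N21 x:[40,45] y:[52,54] z:[25,26] -> miss, prune

Visited [0, 11, 15, 23, 24, 2, 10, 18, 12, 14, 21]. Tests: 11 box, 1 leaf. Nearest: P18.

== RESULT ==
1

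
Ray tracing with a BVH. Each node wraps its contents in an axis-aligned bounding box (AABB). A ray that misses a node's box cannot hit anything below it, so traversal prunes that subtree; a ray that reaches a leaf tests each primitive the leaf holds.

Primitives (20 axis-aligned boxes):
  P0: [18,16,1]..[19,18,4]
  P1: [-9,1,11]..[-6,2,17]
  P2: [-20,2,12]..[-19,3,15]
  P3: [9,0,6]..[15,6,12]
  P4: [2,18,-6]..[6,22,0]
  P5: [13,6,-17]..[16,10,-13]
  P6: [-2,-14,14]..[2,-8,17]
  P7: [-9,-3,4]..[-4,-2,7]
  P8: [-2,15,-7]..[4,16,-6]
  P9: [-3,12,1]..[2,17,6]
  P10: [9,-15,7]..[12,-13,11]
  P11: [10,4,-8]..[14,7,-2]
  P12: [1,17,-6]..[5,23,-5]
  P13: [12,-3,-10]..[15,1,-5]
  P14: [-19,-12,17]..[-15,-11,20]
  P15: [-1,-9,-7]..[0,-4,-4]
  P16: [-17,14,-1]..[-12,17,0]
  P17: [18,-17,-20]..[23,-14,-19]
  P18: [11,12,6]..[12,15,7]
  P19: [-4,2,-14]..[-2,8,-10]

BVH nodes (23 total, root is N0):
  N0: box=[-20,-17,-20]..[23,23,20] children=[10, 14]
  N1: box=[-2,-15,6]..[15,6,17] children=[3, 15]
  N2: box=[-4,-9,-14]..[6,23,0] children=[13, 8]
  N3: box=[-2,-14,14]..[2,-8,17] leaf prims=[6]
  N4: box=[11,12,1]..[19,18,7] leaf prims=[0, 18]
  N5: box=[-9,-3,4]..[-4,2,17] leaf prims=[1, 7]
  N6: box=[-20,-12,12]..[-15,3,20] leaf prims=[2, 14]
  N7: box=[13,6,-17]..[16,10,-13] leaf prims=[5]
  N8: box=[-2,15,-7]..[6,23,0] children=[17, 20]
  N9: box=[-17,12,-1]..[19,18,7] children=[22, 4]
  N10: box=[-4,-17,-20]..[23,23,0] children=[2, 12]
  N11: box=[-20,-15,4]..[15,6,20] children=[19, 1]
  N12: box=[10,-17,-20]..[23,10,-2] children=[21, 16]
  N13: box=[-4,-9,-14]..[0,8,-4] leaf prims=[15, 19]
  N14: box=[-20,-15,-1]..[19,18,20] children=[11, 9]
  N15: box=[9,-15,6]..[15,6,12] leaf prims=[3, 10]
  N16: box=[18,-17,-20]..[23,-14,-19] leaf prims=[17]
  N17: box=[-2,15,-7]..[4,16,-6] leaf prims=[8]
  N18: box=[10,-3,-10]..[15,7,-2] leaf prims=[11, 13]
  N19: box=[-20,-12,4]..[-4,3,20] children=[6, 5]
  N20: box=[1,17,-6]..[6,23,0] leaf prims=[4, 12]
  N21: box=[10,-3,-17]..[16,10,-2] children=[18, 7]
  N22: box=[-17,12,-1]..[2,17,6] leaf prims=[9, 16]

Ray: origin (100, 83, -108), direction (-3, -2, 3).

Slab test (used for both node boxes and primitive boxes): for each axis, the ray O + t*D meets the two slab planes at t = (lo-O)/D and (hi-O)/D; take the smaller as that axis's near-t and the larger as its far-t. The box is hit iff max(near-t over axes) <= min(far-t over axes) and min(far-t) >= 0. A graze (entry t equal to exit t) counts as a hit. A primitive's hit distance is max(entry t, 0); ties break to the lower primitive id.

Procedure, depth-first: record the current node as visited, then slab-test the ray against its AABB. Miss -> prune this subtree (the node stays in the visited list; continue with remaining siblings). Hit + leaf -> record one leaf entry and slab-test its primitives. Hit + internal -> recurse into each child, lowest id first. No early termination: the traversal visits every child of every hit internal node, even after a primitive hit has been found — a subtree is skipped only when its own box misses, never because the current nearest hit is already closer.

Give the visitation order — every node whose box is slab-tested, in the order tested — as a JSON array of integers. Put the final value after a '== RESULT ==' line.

Walk:
N0 x:[77/3,40] y:[30,50] z:[88/3,128/3] -> hit [30,40], descend [10, 14]
  N10 x:[77/3,104/3] y:[30,50] z:[88/3,36] -> hit [30,104/3], descend [2, 12]
    N2 x:[94/3,104/3] y:[30,46] z:[94/3,36] -> hit [94/3,104/3], descend [8, 13]
      N8 x:[94/3,34] y:[30,34] z:[101/3,36] -> hit [101/3,34], descend [17, 20]
        N17 x:[32,34] y:[67/2,34] z:[101/3,34] -> hit [101/3,34] leaf, test {P8@t=101/3}
        N20 x:[94/3,33] y:[30,33] z:[34,36] -> miss, prune
      N13 x:[100/3,104/3] y:[75/2,46] z:[94/3,104/3] -> miss, prune
    N12 x:[77/3,30] y:[73/2,50] z:[88/3,106/3] -> miss, prune
  N14 x:[27,40] y:[65/2,49] z:[107/3,128/3] -> hit [107/3,40], descend [9, 11]
    N9 x:[27,39] y:[65/2,71/2] z:[107/3,115/3] -> miss, prune
    N11 x:[85/3,40] y:[77/2,49] z:[112/3,128/3] -> hit [77/2,40], descend [1, 19]
      N1 x:[85/3,34] y:[77/2,49] z:[38,125/3] -> miss, prune
      N19 x:[104/3,40] y:[40,95/2] z:[112/3,128/3] -> hit [40,40], descend [5, 6]
        N5 x:[104/3,109/3] y:[81/2,43] z:[112/3,125/3] -> miss, prune
        N6 x:[115/3,40] y:[40,95/2] z:[40,128/3] -> hit [40,40] leaf, test {P2@t=40, P14(miss)}

order=[0, 10, 2, 8, 17, 20, 13, 12, 14, 9, 11, 1, 19, 5, 6]  |boxes|=15  |leaves|=2  hit=P8

== RESULT ==
[0, 10, 2, 8, 17, 20, 13, 12, 14, 9, 11, 1, 19, 5, 6]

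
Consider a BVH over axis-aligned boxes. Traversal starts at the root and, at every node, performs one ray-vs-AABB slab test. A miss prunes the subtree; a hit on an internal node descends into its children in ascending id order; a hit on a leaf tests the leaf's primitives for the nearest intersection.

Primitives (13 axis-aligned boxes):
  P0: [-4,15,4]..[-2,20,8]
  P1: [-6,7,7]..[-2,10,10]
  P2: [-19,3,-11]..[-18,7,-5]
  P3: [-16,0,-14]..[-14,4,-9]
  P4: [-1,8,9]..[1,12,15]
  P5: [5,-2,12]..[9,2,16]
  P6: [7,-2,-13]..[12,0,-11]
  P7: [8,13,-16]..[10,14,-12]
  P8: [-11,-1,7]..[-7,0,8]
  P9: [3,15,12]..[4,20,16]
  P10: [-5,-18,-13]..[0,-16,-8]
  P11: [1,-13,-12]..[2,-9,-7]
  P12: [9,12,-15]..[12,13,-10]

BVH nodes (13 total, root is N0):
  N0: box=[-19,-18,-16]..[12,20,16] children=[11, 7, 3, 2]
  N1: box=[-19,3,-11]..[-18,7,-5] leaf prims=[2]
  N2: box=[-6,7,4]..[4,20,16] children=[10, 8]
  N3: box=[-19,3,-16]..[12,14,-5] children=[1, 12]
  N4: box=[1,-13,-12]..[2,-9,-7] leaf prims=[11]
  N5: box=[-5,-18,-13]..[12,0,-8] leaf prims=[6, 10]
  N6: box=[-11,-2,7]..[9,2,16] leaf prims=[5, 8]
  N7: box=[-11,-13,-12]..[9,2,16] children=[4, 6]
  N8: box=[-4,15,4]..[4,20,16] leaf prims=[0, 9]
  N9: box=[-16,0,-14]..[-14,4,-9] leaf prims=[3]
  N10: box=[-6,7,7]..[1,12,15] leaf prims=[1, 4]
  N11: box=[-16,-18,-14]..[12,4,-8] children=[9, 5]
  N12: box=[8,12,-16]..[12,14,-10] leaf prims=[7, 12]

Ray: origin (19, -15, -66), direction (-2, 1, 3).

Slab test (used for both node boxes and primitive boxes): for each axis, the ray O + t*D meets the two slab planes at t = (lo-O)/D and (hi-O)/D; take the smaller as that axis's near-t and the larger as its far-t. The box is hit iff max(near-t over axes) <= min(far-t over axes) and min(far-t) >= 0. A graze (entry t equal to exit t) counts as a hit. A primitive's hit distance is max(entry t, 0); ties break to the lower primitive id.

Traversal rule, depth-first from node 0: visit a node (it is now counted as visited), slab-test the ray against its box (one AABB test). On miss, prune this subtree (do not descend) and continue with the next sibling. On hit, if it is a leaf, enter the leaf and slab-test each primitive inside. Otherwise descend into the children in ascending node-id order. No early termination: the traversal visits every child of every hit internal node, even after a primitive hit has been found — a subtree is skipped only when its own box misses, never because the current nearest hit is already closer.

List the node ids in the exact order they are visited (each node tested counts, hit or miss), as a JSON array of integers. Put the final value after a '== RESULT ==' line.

Trace the traversal:
N0 x:[7/2,19] y:[-3,35] z:[50/3,82/3] -> hit [50/3,19], descend [2, 3, 7, 11]
  N2 x:[15/2,25/2] y:[22,35] z:[70/3,82/3] -> miss, prune
  N3 x:[7/2,19] y:[18,29] z:[50/3,61/3] -> hit [18,19], descend [1, 12]
    N1 x:[37/2,19] y:[18,22] z:[55/3,61/3] -> hit [37/2,19] leaf, test {P2@t=37/2}
    N12 x:[7/2,11/2] y:[27,29] z:[50/3,56/3] -> miss, prune
  N7 x:[5,15] y:[2,17] z:[18,82/3] -> miss, prune
  N11 x:[7/2,35/2] y:[-3,19] z:[52/3,58/3] -> hit [52/3,35/2], descend [5, 9]
    N5 x:[7/2,12] y:[-3,15] z:[53/3,58/3] -> miss, prune
    N9 x:[33/2,35/2] y:[15,19] z:[52/3,19] -> hit [52/3,35/2] leaf, test {P3@t=52/3}

Summary -> nodes [0, 2, 3, 1, 12, 7, 11, 5, 9]; box-tests=9; leaf-entries=2; first=P3

== RESULT ==
[0, 2, 3, 1, 12, 7, 11, 5, 9]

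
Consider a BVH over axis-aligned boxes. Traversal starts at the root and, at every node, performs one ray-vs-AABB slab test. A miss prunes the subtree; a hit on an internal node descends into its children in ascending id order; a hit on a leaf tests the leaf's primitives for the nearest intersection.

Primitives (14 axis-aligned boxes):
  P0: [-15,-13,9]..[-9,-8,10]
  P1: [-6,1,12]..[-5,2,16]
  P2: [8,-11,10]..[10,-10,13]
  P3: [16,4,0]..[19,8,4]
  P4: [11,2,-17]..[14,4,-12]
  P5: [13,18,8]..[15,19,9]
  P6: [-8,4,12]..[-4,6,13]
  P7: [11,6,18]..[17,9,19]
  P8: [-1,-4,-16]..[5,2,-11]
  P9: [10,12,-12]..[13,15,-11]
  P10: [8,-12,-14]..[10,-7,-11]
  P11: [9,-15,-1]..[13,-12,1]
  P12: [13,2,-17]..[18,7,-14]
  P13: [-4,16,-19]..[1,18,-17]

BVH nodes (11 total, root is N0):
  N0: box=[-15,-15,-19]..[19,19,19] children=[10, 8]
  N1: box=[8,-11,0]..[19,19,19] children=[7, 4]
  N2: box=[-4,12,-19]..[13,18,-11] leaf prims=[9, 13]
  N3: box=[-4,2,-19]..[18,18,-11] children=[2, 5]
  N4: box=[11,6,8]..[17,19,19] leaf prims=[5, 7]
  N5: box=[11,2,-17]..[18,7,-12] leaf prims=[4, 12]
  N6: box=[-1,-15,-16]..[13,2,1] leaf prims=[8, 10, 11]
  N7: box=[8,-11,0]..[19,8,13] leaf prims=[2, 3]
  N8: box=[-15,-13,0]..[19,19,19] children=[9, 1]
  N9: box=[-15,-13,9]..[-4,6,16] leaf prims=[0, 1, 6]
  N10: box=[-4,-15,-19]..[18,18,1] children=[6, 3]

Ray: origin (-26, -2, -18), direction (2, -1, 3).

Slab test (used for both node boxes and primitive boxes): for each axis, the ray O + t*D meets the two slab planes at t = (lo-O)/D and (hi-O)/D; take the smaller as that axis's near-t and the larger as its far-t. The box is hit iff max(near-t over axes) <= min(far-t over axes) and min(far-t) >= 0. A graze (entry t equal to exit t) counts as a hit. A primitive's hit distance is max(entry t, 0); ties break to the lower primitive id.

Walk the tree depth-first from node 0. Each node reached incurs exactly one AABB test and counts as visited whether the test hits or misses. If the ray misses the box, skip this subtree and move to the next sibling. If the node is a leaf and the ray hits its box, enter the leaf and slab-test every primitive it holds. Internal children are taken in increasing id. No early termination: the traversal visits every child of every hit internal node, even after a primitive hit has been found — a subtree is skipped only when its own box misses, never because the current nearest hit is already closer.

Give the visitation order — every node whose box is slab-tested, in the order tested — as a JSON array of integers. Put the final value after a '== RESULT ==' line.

Trace the traversal:
N0 x:[11/2,45/2] y:[-21,13] z:[-1/3,37/3] -> hit [11/2,37/3], descend [8, 10]
  N8 x:[11/2,45/2] y:[-21,11] z:[6,37/3] -> hit [6,11], descend [1, 9]
    N1 x:[17,45/2] y:[-21,9] z:[6,37/3] -> miss, prune
    N9 x:[11/2,11] y:[-8,11] z:[9,34/3] -> hit [9,11] leaf, test {P0(miss), P1(miss), P6(miss)}
  N10 x:[11,22] y:[-20,13] z:[-1/3,19/3] -> miss, prune

order=[0, 8, 1, 9, 10]  |boxes|=5  |leaves|=1  hit=miss

== RESULT ==
[0, 8, 1, 9, 10]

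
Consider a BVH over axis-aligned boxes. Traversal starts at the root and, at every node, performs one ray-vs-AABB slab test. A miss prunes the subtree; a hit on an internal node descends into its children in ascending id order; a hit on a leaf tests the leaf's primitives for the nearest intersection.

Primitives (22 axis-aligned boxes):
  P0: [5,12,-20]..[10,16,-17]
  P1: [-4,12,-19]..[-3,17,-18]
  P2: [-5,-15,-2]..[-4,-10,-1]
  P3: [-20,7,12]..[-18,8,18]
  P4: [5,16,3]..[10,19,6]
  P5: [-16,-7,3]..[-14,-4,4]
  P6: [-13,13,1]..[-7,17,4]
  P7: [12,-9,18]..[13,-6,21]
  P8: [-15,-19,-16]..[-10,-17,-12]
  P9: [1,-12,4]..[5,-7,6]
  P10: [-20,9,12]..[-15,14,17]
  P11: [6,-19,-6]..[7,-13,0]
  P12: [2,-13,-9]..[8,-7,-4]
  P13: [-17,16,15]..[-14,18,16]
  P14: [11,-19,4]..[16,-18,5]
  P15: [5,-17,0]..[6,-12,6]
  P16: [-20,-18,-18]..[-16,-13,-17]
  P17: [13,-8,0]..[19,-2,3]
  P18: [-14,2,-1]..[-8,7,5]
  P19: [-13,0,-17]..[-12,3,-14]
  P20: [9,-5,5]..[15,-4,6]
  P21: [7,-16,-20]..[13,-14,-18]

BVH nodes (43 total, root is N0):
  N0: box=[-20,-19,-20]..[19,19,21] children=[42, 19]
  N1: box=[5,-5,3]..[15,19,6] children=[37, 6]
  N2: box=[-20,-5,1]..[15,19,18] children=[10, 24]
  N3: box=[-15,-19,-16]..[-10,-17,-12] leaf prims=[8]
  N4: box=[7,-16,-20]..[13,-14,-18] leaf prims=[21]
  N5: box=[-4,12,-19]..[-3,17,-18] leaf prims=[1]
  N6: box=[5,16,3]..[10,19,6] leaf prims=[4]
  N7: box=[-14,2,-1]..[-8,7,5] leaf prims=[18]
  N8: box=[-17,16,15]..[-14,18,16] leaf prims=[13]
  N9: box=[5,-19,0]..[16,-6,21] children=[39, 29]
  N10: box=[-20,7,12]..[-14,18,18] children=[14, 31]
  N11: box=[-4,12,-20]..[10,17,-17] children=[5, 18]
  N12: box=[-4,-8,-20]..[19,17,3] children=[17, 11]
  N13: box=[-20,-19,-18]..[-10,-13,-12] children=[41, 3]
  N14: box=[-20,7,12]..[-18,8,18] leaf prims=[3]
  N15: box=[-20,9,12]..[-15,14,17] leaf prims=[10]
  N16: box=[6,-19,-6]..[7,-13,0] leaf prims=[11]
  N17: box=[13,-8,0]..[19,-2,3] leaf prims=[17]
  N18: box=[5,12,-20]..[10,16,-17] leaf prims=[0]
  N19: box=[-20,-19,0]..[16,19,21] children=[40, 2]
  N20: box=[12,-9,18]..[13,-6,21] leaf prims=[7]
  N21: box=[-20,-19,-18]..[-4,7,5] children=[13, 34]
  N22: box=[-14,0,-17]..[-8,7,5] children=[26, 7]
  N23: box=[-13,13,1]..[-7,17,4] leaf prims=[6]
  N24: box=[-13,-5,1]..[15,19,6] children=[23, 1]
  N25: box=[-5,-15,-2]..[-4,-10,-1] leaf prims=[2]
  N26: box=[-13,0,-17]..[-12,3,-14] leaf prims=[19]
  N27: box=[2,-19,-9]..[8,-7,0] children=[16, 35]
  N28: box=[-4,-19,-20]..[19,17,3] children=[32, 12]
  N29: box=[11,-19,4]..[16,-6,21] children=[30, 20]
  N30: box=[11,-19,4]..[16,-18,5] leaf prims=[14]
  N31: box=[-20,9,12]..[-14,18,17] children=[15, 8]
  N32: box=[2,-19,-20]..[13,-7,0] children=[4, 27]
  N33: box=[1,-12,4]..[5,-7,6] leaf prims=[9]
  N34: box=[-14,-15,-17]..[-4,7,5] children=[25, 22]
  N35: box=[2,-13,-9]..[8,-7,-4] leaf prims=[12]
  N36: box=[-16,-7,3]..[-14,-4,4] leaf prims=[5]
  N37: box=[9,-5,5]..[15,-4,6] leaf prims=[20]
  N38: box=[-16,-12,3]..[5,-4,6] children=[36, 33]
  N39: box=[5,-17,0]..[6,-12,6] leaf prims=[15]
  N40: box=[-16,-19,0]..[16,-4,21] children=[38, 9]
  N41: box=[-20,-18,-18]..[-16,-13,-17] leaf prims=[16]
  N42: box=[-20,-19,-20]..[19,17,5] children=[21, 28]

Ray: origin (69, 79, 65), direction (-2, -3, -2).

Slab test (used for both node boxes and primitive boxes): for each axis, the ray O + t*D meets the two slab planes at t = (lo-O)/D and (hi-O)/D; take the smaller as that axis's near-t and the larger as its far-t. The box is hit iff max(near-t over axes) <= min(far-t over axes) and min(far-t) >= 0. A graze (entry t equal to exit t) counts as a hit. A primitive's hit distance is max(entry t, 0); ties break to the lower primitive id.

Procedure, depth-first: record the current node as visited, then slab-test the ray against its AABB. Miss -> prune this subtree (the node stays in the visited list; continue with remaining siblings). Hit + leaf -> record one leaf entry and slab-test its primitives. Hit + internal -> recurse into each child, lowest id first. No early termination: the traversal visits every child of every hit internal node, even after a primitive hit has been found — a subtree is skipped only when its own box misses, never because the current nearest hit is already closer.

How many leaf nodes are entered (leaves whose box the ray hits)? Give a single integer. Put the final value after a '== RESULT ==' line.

Trace the traversal:
N0 x:[25,89/2] y:[20,98/3] z:[22,85/2] -> hit [25,98/3], descend [19, 42]
  N19 x:[53/2,89/2] y:[20,98/3] z:[22,65/2] -> hit [53/2,65/2], descend [2, 40]
    N2 x:[27,89/2] y:[20,28] z:[47/2,32] -> hit [27,28], descend [10, 24]
      N10 x:[83/2,89/2] y:[61/3,24] z:[47/2,53/2] -> miss, prune
      N24 x:[27,41] y:[20,28] z:[59/2,32] -> miss, prune
    N40 x:[53/2,85/2] y:[83/3,98/3] z:[22,65/2] -> hit [83/3,65/2], descend [9, 38]
      N9 x:[53/2,32] y:[85/3,98/3] z:[22,65/2] -> hit [85/3,32], descend [29, 39]
        N29 x:[53/2,29] y:[85/3,98/3] z:[22,61/2] -> hit [85/3,29], descend [20, 30]
          N20 x:[28,57/2] y:[85/3,88/3] z:[22,47/2] -> miss, prune
          N30 x:[53/2,29] y:[97/3,98/3] z:[30,61/2] -> miss, prune
        N39 x:[63/2,32] y:[91/3,32] z:[59/2,65/2] -> hit [63/2,32] leaf, test {P15@t=63/2}
      N38 x:[32,85/2] y:[83/3,91/3] z:[59/2,31] -> miss, prune
  N42 x:[25,89/2] y:[62/3,98/3] z:[30,85/2] -> hit [30,98/3], descend [21, 28]
    N21 x:[73/2,89/2] y:[24,98/3] z:[30,83/2] -> miss, prune
    N28 x:[25,73/2] y:[62/3,98/3] z:[31,85/2] -> hit [31,98/3], descend [12, 32]
      N12 x:[25,73/2] y:[62/3,29] z:[31,85/2] -> miss, prune
      N32 x:[28,67/2] y:[86/3,98/3] z:[65/2,85/2] -> hit [65/2,98/3], descend [4, 27]
        N4 x:[28,31] y:[31,95/3] z:[83/2,85/2] -> miss, prune
        N27 x:[61/2,67/2] y:[86/3,98/3] z:[65/2,37] -> hit [65/2,98/3], descend [16, 35]
          N16 x:[31,63/2] y:[92/3,98/3] z:[65/2,71/2] -> miss, prune
          N35 x:[61/2,67/2] y:[86/3,92/3] z:[69/2,37] -> miss, prune

21 AABB tests over nodes [0, 19, 2, 10, 24, 40, 9, 29, 20, 30, 39, 38, 42, 21, 28, 12, 32, 4, 27, 16, 35]; 1 leaf entered; closest P15.

== RESULT ==
1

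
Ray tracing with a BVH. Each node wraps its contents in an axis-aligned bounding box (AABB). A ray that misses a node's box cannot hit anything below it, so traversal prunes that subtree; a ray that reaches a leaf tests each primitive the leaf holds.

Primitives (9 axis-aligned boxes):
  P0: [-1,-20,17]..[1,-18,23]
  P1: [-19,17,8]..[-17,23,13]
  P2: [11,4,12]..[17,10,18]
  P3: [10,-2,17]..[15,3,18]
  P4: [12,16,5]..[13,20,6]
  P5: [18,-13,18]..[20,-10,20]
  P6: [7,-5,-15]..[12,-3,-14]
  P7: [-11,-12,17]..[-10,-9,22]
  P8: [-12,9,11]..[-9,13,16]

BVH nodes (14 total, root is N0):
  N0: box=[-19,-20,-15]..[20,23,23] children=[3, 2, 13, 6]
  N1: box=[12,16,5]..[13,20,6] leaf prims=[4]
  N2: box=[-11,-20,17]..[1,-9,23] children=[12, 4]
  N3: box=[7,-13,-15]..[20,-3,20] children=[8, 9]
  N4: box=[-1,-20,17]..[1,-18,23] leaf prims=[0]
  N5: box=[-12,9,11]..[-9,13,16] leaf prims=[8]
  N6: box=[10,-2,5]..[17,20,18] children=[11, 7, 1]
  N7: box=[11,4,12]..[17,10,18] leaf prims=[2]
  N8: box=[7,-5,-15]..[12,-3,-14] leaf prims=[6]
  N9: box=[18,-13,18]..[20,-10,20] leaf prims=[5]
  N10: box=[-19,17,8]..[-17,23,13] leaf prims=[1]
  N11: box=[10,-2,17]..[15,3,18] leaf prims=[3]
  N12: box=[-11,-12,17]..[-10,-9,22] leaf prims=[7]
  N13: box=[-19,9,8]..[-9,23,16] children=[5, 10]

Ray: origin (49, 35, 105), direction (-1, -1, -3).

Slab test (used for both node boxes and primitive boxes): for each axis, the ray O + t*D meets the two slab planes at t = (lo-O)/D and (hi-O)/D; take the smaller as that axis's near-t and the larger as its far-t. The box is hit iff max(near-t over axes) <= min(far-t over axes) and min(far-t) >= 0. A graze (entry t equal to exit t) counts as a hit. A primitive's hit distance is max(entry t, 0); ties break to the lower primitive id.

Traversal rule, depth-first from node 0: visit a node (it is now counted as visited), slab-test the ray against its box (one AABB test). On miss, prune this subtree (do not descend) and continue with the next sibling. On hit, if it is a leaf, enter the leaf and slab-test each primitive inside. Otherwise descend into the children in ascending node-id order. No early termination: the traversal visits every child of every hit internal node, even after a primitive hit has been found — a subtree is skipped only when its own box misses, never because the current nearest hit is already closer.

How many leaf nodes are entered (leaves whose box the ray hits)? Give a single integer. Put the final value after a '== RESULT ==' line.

Traverse from the root:
N0 x:[29,68] y:[12,55] z:[82/3,40] -> hit [29,40], descend [2, 3, 6, 13]
  N2 x:[48,60] y:[44,55] z:[82/3,88/3] -> miss, prune
  N3 x:[29,42] y:[38,48] z:[85/3,40] -> hit [38,40], descend [8, 9]
    N8 x:[37,42] y:[38,40] z:[119/3,40] -> hit [119/3,40] leaf, test {P6@t=119/3}
    N9 x:[29,31] y:[45,48] z:[85/3,29] -> miss, prune
  N6 x:[32,39] y:[15,37] z:[29,100/3] -> hit [32,100/3], descend [1, 7, 11]
    N1 x:[36,37] y:[15,19] z:[33,100/3] -> miss, prune
    N7 x:[32,38] y:[25,31] z:[29,31] -> miss, prune
    N11 x:[34,39] y:[32,37] z:[29,88/3] -> miss, prune
  N13 x:[58,68] y:[12,26] z:[89/3,97/3] -> miss, prune

10 AABB tests over nodes [0, 2, 3, 8, 9, 6, 1, 7, 11, 13]; 1 leaf entered; closest P6.

== RESULT ==
1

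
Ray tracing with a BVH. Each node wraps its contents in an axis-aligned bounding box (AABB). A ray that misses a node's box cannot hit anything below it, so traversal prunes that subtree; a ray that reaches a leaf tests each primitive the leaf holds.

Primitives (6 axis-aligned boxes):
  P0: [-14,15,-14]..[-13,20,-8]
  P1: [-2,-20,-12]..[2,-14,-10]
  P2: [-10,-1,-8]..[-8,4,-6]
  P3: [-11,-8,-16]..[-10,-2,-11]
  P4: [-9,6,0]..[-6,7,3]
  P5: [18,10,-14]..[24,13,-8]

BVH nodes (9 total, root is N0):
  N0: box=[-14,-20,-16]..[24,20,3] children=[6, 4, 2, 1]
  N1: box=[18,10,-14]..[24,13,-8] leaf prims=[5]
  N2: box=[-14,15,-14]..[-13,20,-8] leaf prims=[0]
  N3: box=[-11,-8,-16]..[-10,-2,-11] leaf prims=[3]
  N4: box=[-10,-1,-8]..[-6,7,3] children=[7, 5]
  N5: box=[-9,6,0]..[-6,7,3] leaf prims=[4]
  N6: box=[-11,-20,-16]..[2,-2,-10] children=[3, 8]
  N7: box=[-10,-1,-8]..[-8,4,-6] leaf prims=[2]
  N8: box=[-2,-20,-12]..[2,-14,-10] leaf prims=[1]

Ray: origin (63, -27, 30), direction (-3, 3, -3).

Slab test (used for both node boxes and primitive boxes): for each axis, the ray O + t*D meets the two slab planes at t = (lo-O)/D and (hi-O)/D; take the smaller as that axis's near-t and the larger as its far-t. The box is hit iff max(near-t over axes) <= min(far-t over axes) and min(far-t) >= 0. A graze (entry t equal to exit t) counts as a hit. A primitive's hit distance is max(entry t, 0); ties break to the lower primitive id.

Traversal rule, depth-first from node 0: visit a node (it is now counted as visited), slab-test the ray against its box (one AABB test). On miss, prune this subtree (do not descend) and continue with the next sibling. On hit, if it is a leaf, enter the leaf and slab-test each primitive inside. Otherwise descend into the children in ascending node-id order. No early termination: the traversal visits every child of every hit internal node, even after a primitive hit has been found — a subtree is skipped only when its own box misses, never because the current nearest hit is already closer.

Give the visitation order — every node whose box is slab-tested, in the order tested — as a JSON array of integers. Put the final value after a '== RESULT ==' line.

Walk:
N0 x:[13,77/3] y:[7/3,47/3] z:[9,46/3] -> hit [13,46/3], descend [1, 2, 4, 6]
  N1 x:[13,15] y:[37/3,40/3] z:[38/3,44/3] -> hit [13,40/3] leaf, test {P5@t=13}
  N2 x:[76/3,77/3] y:[14,47/3] z:[38/3,44/3] -> miss, prune
  N4 x:[23,73/3] y:[26/3,34/3] z:[9,38/3] -> miss, prune
  N6 x:[61/3,74/3] y:[7/3,25/3] z:[40/3,46/3] -> miss, prune

5 AABB tests over nodes [0, 1, 2, 4, 6]; 1 leaf entered; closest P5.

== RESULT ==
[0, 1, 2, 4, 6]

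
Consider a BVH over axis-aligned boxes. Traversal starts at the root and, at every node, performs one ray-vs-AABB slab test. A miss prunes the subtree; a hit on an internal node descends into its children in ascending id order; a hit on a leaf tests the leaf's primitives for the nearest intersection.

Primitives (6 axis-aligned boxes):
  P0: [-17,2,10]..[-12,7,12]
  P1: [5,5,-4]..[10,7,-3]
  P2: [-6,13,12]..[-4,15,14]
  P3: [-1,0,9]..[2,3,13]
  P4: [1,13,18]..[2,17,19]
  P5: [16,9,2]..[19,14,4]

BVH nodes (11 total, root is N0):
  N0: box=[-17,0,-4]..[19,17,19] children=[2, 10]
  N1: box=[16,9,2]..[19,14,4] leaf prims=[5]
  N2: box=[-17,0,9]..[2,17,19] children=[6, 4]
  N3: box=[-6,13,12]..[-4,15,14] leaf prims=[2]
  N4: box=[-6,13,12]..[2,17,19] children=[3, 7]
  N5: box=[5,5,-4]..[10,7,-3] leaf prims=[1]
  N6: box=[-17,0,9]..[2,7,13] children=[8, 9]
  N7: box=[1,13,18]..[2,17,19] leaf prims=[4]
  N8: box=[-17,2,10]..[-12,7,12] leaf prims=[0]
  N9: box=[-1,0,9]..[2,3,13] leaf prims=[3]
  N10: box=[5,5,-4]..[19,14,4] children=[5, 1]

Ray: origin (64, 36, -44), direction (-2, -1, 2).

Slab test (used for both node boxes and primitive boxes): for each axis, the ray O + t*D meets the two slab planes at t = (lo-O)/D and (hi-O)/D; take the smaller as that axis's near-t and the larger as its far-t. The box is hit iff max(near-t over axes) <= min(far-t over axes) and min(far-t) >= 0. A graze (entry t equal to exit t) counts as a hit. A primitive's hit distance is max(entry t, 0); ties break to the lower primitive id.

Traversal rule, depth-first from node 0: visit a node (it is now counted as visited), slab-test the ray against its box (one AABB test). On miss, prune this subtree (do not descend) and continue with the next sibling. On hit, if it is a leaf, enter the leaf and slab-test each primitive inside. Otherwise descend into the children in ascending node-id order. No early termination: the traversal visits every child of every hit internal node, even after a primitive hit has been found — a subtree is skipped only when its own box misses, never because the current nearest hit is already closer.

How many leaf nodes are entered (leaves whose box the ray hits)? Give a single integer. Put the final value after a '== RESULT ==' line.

Trace the traversal:
N0 x:[45/2,81/2] y:[19,36] z:[20,63/2] -> hit [45/2,63/2], descend [2, 10]
  N2 x:[31,81/2] y:[19,36] z:[53/2,63/2] -> hit [31,63/2], descend [4, 6]
    N4 x:[31,35] y:[19,23] z:[28,63/2] -> miss, prune
    N6 x:[31,81/2] y:[29,36] z:[53/2,57/2] -> miss, prune
  N10 x:[45/2,59/2] y:[22,31] z:[20,24] -> hit [45/2,24], descend [1, 5]
    N1 x:[45/2,24] y:[22,27] z:[23,24] -> hit [23,24] leaf, test {P5@t=23}
    N5 x:[27,59/2] y:[29,31] z:[20,41/2] -> miss, prune

7 AABB tests over nodes [0, 2, 4, 6, 10, 1, 5]; 1 leaf entered; closest P5.

== RESULT ==
1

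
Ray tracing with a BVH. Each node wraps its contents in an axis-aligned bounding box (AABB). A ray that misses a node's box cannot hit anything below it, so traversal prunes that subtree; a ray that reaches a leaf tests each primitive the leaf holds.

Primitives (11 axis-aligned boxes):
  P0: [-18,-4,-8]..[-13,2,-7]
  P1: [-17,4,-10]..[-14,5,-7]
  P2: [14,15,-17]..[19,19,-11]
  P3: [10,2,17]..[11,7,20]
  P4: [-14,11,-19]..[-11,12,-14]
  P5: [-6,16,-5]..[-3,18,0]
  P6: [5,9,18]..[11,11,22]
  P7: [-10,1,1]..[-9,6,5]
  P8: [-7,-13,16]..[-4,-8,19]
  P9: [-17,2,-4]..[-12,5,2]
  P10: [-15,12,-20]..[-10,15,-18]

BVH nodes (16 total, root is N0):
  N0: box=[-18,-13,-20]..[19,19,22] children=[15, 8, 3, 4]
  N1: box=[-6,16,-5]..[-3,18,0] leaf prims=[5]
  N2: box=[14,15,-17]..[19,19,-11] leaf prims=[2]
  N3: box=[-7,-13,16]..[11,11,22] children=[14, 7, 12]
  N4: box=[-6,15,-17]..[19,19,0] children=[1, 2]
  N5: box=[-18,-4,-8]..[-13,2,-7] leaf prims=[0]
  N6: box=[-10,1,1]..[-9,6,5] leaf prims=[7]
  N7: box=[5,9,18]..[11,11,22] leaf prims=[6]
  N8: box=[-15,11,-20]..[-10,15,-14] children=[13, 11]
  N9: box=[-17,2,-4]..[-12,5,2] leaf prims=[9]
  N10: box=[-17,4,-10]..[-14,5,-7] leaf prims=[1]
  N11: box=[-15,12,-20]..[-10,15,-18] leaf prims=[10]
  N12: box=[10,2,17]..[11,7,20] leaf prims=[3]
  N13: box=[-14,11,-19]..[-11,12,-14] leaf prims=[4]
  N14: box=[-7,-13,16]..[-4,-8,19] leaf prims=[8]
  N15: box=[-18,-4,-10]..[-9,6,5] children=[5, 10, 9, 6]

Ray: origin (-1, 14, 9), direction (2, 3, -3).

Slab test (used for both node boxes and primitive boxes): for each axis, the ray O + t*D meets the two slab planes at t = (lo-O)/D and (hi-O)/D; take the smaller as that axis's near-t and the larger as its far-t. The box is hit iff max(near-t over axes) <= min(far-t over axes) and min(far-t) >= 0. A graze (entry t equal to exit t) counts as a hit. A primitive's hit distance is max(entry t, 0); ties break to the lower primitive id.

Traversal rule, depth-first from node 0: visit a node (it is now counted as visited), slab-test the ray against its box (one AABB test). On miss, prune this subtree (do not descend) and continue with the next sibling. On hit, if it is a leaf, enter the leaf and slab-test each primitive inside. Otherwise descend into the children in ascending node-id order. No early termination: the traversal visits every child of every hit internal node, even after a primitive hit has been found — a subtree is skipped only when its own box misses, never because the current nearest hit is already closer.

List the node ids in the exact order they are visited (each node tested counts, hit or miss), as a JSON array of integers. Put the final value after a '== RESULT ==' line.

Trace the traversal:
N0 x:[-17/2,10] y:[-9,5/3] z:[-13/3,29/3] -> hit [-13/3,5/3], descend [3, 4, 8, 15]
  N3 x:[-3,6] y:[-9,-1] z:[-13/3,-7/3] -> miss, prune
  N4 x:[-5/2,10] y:[1/3,5/3] z:[3,26/3] -> miss, prune
  N8 x:[-7,-9/2] y:[-1,1/3] z:[23/3,29/3] -> miss, prune
  N15 x:[-17/2,-4] y:[-6,-8/3] z:[4/3,19/3] -> miss, prune

Summary -> nodes [0, 3, 4, 8, 15]; box-tests=5; leaf-entries=0; first=miss

== RESULT ==
[0, 3, 4, 8, 15]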